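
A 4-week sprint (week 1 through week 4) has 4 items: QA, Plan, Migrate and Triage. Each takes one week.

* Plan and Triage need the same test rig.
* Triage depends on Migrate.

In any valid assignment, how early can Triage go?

Precedence pushes Triage to at least week 2.
Triage at week 2 is achievable: QA in week 1, Migrate in week 1, Triage in week 2, Plan in week 1.

week 2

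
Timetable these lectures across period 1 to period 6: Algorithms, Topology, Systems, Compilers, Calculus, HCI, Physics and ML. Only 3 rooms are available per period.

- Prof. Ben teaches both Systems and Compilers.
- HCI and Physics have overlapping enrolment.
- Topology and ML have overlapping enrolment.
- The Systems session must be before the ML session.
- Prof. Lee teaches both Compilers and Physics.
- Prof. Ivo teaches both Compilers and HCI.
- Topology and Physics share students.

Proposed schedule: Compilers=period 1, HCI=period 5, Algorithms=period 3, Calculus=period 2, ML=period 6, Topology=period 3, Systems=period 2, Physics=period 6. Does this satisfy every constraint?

Valid

Prof. Lee teaches both Compilers and Physics — holds.
Prof. Ben teaches both Systems and Compilers — holds.
Topology and Physics share students — holds.
Topology and ML have overlapping enrolment — holds.
The Systems session must be before the ML session — holds.
HCI and Physics have overlapping enrolment — holds.
Only 3 rooms are available per period — holds.
Prof. Ivo teaches both Compilers and HCI — holds.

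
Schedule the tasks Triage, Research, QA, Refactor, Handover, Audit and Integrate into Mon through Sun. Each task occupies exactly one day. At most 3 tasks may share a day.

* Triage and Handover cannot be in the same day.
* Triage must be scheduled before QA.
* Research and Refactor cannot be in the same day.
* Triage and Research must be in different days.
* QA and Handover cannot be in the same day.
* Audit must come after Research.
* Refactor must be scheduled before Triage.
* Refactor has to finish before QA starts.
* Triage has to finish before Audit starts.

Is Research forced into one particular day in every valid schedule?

Research can be Mon (e.g. Handover=Mon; Integrate=Mon; Refactor=Tue; Research=Mon; Triage=Wed; Audit=Thu; QA=Thu) or Tue (e.g. Research -> Tue; Triage -> Wed; Refactor -> Mon; Audit -> Thu; Integrate -> Mon; Handover -> Mon; QA -> Thu).

No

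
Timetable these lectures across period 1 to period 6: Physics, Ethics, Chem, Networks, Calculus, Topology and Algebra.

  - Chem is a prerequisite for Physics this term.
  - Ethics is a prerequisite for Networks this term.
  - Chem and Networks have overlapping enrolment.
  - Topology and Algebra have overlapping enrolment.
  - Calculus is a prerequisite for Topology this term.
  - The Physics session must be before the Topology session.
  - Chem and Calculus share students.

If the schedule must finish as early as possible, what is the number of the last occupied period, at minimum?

The precedence chain requires at least 3 distinct periods.
3 works (last occupied period: period 3): for example Ethics=period 1, Calculus=period 2, Networks=period 2, Algebra=period 1, Physics=period 2, Chem=period 1, Topology=period 3.

period 3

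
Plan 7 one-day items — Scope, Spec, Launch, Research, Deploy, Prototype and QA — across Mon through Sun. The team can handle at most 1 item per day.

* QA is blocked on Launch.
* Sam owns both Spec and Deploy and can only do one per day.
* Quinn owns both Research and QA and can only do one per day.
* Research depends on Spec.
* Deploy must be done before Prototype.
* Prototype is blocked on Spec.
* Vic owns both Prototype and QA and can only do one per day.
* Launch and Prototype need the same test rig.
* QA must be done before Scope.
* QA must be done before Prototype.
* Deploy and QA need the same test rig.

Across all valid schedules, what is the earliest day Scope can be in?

Precedence pushes Scope to at least Wed.
Scope at Wed is achievable: Spec in Thu; Prototype in Sat; QA in Tue; Research in Sun; Scope in Wed; Launch in Mon; Deploy in Fri.

Wed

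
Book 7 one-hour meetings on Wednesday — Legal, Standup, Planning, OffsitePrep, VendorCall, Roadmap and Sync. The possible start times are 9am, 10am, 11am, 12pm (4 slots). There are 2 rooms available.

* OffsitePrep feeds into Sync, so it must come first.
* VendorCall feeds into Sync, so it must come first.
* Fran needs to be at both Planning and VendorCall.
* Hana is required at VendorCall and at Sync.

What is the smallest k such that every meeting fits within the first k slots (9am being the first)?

The precedence chain requires at least 2 distinct slots.
With at most 2 per slot and 7 meetings, at least 4 slots are needed.
4 works (last occupied slot: 12pm): for example OffsitePrep in 9am; Legal in 10am; Sync in 10am; Planning in 11am; VendorCall in 9am; Roadmap in 12pm; Standup in 11am.

4 slots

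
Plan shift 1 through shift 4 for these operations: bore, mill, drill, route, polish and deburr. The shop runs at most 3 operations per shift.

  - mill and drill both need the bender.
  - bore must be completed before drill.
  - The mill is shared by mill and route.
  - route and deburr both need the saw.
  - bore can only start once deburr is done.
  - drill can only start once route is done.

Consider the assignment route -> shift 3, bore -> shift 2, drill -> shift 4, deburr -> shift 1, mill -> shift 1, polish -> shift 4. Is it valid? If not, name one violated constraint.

bore must be completed before drill — holds.
The shop runs at most 3 operations per shift — holds.
route and deburr both need the saw — holds.
mill and drill both need the bender — holds.
The mill is shared by mill and route — holds.
drill can only start once route is done — holds.
bore can only start once deburr is done — holds.

Yes, all constraints hold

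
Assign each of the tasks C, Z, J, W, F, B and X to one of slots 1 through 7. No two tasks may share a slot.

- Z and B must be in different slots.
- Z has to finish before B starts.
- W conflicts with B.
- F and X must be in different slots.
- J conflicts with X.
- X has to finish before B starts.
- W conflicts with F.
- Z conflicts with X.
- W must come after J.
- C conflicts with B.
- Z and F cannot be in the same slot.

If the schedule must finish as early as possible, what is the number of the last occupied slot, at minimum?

7

The precedence chain requires at least 2 distinct slots.
With at most 1 per slot and 7 tasks, at least 7 slots are needed.
7 works (last occupied slot: 7): for example C in 6, F in 7, Z in 1, B in 3, J in 4, W in 5, X in 2.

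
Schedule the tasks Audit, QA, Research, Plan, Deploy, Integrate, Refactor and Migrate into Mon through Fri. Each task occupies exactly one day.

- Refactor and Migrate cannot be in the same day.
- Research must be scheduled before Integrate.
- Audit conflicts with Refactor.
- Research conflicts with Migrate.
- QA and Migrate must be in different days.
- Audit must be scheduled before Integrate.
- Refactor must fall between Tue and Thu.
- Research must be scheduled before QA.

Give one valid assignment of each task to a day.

Migrate in Wed; Integrate in Tue; Research in Mon; Refactor in Tue; Audit in Mon; Deploy in Mon; QA in Tue; Plan in Mon

Checking: Research(Mon) before Integrate(Tue); Research(Mon) before QA(Tue); Audit(Mon) before Integrate(Tue); Refactor(Tue) != Migrate(Wed); QA(Tue) != Migrate(Wed); Research(Mon) != Migrate(Wed); Audit(Mon) != Refactor(Tue); Refactor=Tue in [Tue,Thu].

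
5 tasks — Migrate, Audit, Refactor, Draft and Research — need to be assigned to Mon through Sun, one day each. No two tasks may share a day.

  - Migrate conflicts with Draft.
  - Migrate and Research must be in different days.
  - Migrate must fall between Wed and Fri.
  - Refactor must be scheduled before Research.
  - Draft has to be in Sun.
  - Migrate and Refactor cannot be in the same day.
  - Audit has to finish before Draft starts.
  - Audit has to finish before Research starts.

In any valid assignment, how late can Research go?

Precedence pushes Research to at least Tue.
Research at Sat is achievable: Research in Sat; Migrate in Wed; Draft in Sun; Audit in Mon; Refactor in Tue.
Nothing later works — the conflict and capacity constraints rule out every day after Sat.

Sat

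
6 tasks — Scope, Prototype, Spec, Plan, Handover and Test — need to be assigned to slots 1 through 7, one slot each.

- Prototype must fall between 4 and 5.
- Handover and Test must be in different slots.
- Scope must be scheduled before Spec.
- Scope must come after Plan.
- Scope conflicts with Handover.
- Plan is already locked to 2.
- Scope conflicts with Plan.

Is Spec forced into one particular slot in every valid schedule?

Spec can be 4 (e.g. Scope -> 3, Prototype -> 4, Plan -> 2, Spec -> 4, Handover -> 1, Test -> 2) or 5 (e.g. Spec in 5, Handover in 1, Scope in 3, Plan in 2, Test in 2, Prototype in 4).

No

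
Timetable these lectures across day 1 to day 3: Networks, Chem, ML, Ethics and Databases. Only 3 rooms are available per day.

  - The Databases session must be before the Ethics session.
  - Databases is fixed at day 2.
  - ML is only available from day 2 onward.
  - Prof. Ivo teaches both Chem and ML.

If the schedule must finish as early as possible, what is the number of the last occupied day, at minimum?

day 3

The precedence chain requires at least 2 distinct days.
With at most 3 per day and 5 lectures, at least 2 days are needed.
Propagating the time windows through the other constraints, Ethics can't land before day 3, so the schedule must run through at least day 3.
3 works (last occupied day: day 3): for example Databases in day 2, Ethics in day 3, Chem in day 1, ML in day 2, Networks in day 1.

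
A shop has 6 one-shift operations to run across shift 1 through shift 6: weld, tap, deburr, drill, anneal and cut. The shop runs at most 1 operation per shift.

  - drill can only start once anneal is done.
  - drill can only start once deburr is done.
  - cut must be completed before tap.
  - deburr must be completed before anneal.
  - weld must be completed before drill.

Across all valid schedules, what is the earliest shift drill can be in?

Precedence pushes drill to at least shift 3.
drill at shift 4 is achievable: anneal -> shift 2; weld -> shift 3; tap -> shift 6; deburr -> shift 1; cut -> shift 5; drill -> shift 4.
Nothing earlier works — the capacity limit rule out every shift before shift 4.

shift 4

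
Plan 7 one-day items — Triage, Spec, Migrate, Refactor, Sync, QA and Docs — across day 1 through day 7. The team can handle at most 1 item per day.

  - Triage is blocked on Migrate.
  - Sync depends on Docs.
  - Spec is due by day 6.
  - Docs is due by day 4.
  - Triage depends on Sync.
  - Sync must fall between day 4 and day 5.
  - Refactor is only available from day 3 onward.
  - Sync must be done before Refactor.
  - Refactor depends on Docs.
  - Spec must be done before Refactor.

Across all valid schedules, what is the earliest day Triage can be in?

day 5

Precedence pushes Triage to at least day 5.
Triage at day 5 is achievable: Migrate in day 3; Docs in day 1; Sync in day 4; Refactor in day 6; Triage in day 5; QA in day 7; Spec in day 2.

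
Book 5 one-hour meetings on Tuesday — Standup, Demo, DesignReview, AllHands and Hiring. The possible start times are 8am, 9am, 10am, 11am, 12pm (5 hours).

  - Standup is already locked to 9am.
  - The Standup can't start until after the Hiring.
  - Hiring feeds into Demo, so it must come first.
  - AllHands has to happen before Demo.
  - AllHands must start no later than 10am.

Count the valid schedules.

Splitting on Demo: it can be 9am (5), 10am (10), 11am (15), 12pm (15). Listing each branch's schedules as (Standup, DesignReview, AllHands, Hiring):
Demo=9am: (9am,8am,8am,8am) (9am,9am,8am,8am) (9am,10am,8am,8am) (9am,11am,8am,8am) (9am,12pm,8am,8am) — 5.
Demo=10am: (9am,8am,8am,8am) (9am,8am,9am,8am) (9am,9am,8am,8am) (9am,9am,9am,8am) (9am,10am,8am,8am) (9am,10am,9am,8am) (9am,11am,8am,8am) (9am,11am,9am,8am) (9am,12pm,8am,8am) (9am,12pm,9am,8am) — 10.
Demo=11am: (9am,8am,8am,8am) (9am,8am,9am,8am) (9am,8am,10am,8am) (9am,9am,8am,8am) (9am,9am,9am,8am) (9am,9am,10am,8am) (9am,10am,8am,8am) (9am,10am,9am,8am) (9am,10am,10am,8am) (9am,11am,8am,8am) (9am,11am,9am,8am) (9am,11am,10am,8am) (9am,12pm,8am,8am) (9am,12pm,9am,8am) (9am,12pm,10am,8am) — 15.
Demo=12pm: (9am,8am,8am,8am) (9am,8am,9am,8am) (9am,8am,10am,8am) (9am,9am,8am,8am) (9am,9am,9am,8am) (9am,9am,10am,8am) (9am,10am,8am,8am) (9am,10am,9am,8am) (9am,10am,10am,8am) (9am,11am,8am,8am) (9am,11am,9am,8am) (9am,11am,10am,8am) (9am,12pm,8am,8am) (9am,12pm,9am,8am) (9am,12pm,10am,8am) — 15.
Summing: 5 + 10 + 15 + 15 = 45.

45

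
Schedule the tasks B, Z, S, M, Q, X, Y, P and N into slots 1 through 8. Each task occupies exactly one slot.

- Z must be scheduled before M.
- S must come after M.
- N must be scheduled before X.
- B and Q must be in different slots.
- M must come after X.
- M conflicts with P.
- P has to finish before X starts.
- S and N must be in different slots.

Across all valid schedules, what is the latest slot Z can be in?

Downstream work caps Z at 6.
Z at 6 is achievable: Z=6; P=1; M=7; X=2; Y=1; N=1; Q=2; S=8; B=1.

6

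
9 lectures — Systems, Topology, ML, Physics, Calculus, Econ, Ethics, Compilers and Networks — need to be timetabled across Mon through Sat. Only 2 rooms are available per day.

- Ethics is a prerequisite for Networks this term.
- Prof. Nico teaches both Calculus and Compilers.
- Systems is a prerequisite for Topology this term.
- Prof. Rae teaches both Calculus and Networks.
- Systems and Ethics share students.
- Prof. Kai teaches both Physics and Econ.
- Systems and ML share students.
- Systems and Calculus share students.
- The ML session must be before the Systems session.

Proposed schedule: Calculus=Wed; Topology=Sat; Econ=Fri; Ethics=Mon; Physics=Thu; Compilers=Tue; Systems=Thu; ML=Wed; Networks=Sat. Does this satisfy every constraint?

Yes, all constraints hold

Systems and ML share students — holds.
Prof. Kai teaches both Physics and Econ — holds.
Only 2 rooms are available per day — holds.
The ML session must be before the Systems session — holds.
Systems is a prerequisite for Topology this term — holds.
Systems and Calculus share students — holds.
Ethics is a prerequisite for Networks this term — holds.
Prof. Nico teaches both Calculus and Compilers — holds.
Prof. Rae teaches both Calculus and Networks — holds.
Systems and Ethics share students — holds.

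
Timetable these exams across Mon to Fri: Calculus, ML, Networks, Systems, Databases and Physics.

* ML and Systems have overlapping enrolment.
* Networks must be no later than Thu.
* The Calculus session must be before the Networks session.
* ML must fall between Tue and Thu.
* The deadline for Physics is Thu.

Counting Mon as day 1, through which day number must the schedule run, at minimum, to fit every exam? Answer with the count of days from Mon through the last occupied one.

The precedence chain requires at least 2 distinct days.
2 works (last occupied day: Tue): for example ML in Tue, Systems in Mon, Databases in Mon, Networks in Tue, Calculus in Mon, Physics in Mon.

2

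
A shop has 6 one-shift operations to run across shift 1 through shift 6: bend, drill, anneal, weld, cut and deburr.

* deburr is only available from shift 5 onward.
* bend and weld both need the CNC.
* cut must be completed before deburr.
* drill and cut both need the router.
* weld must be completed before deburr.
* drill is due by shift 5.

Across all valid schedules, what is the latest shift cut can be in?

shift 5

Downstream work caps cut at shift 5.
cut at shift 5 is achievable: deburr in shift 6; cut in shift 5; weld in shift 1; bend in shift 2; drill in shift 1; anneal in shift 1.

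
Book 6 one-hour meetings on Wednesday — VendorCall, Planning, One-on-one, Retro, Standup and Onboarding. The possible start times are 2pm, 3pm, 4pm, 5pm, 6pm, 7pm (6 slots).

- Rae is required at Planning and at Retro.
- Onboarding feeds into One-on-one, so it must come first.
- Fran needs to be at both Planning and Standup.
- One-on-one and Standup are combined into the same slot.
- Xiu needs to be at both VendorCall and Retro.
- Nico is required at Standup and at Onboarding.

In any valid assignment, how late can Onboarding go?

6pm

Downstream work caps Onboarding at 6pm.
Onboarding at 6pm is achievable: Standup=7pm; Planning=2pm; Retro=3pm; Onboarding=6pm; VendorCall=2pm; One-on-one=7pm.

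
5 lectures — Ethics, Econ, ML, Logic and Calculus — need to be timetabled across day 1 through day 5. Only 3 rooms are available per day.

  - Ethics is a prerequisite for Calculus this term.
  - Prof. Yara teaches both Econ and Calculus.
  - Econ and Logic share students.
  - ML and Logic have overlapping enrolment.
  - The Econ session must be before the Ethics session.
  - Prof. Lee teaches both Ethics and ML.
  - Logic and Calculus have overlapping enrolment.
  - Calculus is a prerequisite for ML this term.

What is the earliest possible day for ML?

day 4

Precedence pushes ML to at least day 4.
ML at day 4 is achievable: Ethics=day 2, Logic=day 2, ML=day 4, Calculus=day 3, Econ=day 1.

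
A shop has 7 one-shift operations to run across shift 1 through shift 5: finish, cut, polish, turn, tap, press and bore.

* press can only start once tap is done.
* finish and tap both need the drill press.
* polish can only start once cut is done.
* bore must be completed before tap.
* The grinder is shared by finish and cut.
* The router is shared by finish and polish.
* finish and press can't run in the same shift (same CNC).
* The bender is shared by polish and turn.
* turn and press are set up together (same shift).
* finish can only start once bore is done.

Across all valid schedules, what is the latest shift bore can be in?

shift 2

Downstream work caps bore at shift 3.
bore at shift 2 is achievable: finish -> shift 4, bore -> shift 2, cut -> shift 1, press -> shift 5, polish -> shift 2, tap -> shift 3, turn -> shift 5.
Nothing later works — the conflict constraints rule out every shift after shift 2.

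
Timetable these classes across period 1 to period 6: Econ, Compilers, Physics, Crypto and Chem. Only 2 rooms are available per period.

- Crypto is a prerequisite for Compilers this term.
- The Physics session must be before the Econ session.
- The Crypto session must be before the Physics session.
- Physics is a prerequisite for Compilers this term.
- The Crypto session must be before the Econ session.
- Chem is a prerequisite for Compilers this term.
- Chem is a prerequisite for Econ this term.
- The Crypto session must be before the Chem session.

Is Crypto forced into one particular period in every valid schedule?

Crypto can be period 1 (e.g. Physics -> period 2; Econ -> period 3; Chem -> period 2; Crypto -> period 1; Compilers -> period 3) or period 2 (e.g. Econ -> period 4, Physics -> period 3, Compilers -> period 4, Chem -> period 3, Crypto -> period 2).

No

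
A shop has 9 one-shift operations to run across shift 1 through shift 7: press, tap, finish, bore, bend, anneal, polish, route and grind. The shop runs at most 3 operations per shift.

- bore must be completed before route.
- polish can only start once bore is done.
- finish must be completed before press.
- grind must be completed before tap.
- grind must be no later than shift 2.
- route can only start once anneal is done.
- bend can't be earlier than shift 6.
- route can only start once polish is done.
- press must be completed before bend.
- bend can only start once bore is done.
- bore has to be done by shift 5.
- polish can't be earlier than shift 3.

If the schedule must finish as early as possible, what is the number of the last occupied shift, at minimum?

The precedence chain requires at least 3 distinct shifts.
With at most 3 per shift and 9 operations, at least 3 shifts are needed.
bend can't be placed before shift 6, so the schedule must run through at least shift 6.
6 works (last occupied shift: shift 6): for example grind=shift 1; finish=shift 1; press=shift 2; bore=shift 1; bend=shift 6; anneal=shift 2; tap=shift 2; polish=shift 3; route=shift 4.

shift 6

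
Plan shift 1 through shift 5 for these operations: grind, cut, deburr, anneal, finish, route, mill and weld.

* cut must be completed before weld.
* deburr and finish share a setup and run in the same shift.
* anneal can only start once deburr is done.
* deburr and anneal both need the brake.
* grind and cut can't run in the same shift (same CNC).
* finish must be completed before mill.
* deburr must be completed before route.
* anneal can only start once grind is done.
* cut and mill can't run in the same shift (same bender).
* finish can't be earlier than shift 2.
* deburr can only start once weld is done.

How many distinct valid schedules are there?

29

Splitting on grind: it can be shift 1 (1), shift 2 (10), shift 3 (11), shift 4 (7). Listing each branch's schedules as (cut, deburr, anneal, finish, route, mill, weld) by shift number:
grind=shift 1: (2,4,5,4,5,5,3) — 1.
grind=shift 2: (1,3,4,3,4,4,2) (1,3,4,3,4,5,2) (1,3,4,3,5,4,2) (1,3,4,3,5,5,2) (1,3,5,3,4,4,2) (1,3,5,3,4,5,2) (1,3,5,3,5,4,2) (1,3,5,3,5,5,2) (1,4,5,4,5,5,2) (1,4,5,4,5,5,3) — 10.
grind=shift 3: (1,3,4,3,4,4,2) (1,3,4,3,4,5,2) (1,3,4,3,5,4,2) (1,3,4,3,5,5,2) (1,3,5,3,4,4,2) (1,3,5,3,4,5,2) (1,3,5,3,5,4,2) (1,3,5,3,5,5,2) (1,4,5,4,5,5,2) (1,4,5,4,5,5,3) (2,4,5,4,5,5,3) — 11.
grind=shift 4: (1,3,5,3,4,4,2) (1,3,5,3,4,5,2) (1,3,5,3,5,4,2) (1,3,5,3,5,5,2) (1,4,5,4,5,5,2) (1,4,5,4,5,5,3) (2,4,5,4,5,5,3) — 7.
Summing: 1 + 10 + 11 + 7 = 29.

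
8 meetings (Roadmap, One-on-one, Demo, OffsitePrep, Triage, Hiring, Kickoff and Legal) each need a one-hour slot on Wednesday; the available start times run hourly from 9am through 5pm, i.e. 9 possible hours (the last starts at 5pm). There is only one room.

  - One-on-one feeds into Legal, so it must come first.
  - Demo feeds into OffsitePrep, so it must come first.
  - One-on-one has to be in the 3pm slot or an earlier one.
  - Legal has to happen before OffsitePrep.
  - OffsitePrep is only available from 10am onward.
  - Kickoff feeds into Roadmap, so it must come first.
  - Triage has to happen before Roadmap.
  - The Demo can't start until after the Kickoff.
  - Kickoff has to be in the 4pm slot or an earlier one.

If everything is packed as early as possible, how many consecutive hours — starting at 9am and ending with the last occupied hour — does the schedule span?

8

The precedence chain requires at least 3 distinct hours.
With at most 1 per hour and 8 meetings, at least 8 hours are needed.
8 works (last occupied hour: 4pm): for example One-on-one=9am, Legal=12pm, Kickoff=10am, Hiring=4pm, Demo=11am, OffsitePrep=1pm, Roadmap=3pm, Triage=2pm.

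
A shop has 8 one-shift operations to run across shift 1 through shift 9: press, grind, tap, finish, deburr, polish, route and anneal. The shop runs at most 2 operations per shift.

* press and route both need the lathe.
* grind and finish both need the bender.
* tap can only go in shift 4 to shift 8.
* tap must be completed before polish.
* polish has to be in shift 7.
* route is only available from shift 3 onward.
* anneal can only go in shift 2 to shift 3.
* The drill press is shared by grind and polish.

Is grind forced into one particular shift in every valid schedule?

grind can be shift 1 (e.g. finish in shift 2; anneal in shift 2; tap in shift 4; grind in shift 1; route in shift 3; deburr in shift 3; polish in shift 7; press in shift 1) or shift 2 (e.g. route=shift 3; anneal=shift 2; tap=shift 4; press=shift 1; finish=shift 1; grind=shift 2; deburr=shift 3; polish=shift 7).

No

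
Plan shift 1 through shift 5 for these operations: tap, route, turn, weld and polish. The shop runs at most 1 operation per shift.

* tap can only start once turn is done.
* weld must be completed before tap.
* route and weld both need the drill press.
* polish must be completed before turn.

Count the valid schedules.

15

Splitting on tap: it can be shift 4 (3), shift 5 (12). Listing each branch's schedules as (route, turn, weld, polish) by shift number:
tap=shift 4: (5,2,3,1) (5,3,1,2) (5,3,2,1) — 3.
tap=shift 5: (1,3,4,2) (1,4,2,3) (1,4,3,2) (2,3,4,1) (2,4,1,3) (2,4,3,1) (3,2,4,1) (3,4,1,2) (3,4,2,1) (4,2,3,1) (4,3,1,2) (4,3,2,1) — 12.
Summing: 3 + 12 = 15.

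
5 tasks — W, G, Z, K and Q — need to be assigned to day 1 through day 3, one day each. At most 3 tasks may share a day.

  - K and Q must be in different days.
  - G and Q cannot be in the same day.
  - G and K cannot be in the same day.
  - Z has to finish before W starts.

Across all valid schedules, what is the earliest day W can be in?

day 2

Precedence pushes W to at least day 2.
W at day 2 is achievable: K -> day 2; W -> day 2; G -> day 1; Q -> day 3; Z -> day 1.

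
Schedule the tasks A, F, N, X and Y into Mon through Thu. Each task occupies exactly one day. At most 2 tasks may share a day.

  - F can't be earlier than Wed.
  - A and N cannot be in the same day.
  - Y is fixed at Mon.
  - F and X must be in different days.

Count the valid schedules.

Splitting on A: it can be Mon (12), Tue (16), Wed (16), Thu (16). Listing each branch's schedules as (F, N, X, Y):
A=Mon: (Wed,Tue,Tue,Mon) (Wed,Tue,Thu,Mon) (Wed,Wed,Tue,Mon) (Wed,Wed,Thu,Mon) (Wed,Thu,Tue,Mon) (Wed,Thu,Thu,Mon) (Thu,Tue,Tue,Mon) (Thu,Tue,Wed,Mon) (Thu,Wed,Tue,Mon) (Thu,Wed,Wed,Mon) (Thu,Thu,Tue,Mon) (Thu,Thu,Wed,Mon) — 12.
A=Tue: (Wed,Mon,Tue,Mon) (Wed,Mon,Thu,Mon) (Wed,Wed,Mon,Mon) (Wed,Wed,Tue,Mon) (Wed,Wed,Thu,Mon) (Wed,Thu,Mon,Mon) (Wed,Thu,Tue,Mon) (Wed,Thu,Thu,Mon) (Thu,Mon,Tue,Mon) (Thu,Mon,Wed,Mon) (Thu,Wed,Mon,Mon) (Thu,Wed,Tue,Mon) (Thu,Wed,Wed,Mon) (Thu,Thu,Mon,Mon) (Thu,Thu,Tue,Mon) (Thu,Thu,Wed,Mon) — 16.
A=Wed: (Wed,Mon,Tue,Mon) (Wed,Mon,Thu,Mon) (Wed,Tue,Mon,Mon) (Wed,Tue,Tue,Mon) (Wed,Tue,Thu,Mon) (Wed,Thu,Mon,Mon) (Wed,Thu,Tue,Mon) (Wed,Thu,Thu,Mon) (Thu,Mon,Tue,Mon) (Thu,Mon,Wed,Mon) (Thu,Tue,Mon,Mon) (Thu,Tue,Tue,Mon) (Thu,Tue,Wed,Mon) (Thu,Thu,Mon,Mon) (Thu,Thu,Tue,Mon) (Thu,Thu,Wed,Mon) — 16.
A=Thu: (Wed,Mon,Tue,Mon) (Wed,Mon,Thu,Mon) (Wed,Tue,Mon,Mon) (Wed,Tue,Tue,Mon) (Wed,Tue,Thu,Mon) (Wed,Wed,Mon,Mon) (Wed,Wed,Tue,Mon) (Wed,Wed,Thu,Mon) (Thu,Mon,Tue,Mon) (Thu,Mon,Wed,Mon) (Thu,Tue,Mon,Mon) (Thu,Tue,Tue,Mon) (Thu,Tue,Wed,Mon) (Thu,Wed,Mon,Mon) (Thu,Wed,Tue,Mon) (Thu,Wed,Wed,Mon) — 16.
Summing: 12 + 16 + 16 + 16 = 60.

60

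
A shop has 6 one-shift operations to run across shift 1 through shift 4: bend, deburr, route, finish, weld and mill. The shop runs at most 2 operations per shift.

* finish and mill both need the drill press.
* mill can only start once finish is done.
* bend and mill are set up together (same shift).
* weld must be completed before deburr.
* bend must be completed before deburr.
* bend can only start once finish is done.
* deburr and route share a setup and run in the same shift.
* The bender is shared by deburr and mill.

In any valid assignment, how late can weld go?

Downstream work caps weld at shift 3.
weld at shift 3 is achievable: deburr -> shift 4; weld -> shift 3; bend -> shift 2; finish -> shift 1; route -> shift 4; mill -> shift 2.

shift 3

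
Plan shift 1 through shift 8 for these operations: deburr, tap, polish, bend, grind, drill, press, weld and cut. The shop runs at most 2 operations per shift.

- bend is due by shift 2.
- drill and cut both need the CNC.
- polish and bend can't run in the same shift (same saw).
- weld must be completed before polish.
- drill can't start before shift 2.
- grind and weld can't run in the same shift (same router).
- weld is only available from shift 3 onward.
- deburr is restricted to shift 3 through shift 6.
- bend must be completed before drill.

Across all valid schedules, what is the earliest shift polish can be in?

shift 4

Precedence pushes polish to at least shift 4.
polish at shift 4 is achievable: grind -> shift 2; tap -> shift 1; drill -> shift 2; deburr -> shift 3; cut -> shift 5; polish -> shift 4; bend -> shift 1; weld -> shift 3; press -> shift 4.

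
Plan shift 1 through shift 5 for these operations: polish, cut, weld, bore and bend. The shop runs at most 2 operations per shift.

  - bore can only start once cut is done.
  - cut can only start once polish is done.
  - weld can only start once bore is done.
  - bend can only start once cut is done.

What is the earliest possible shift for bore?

shift 3

Precedence pushes bore to at least shift 3; downstream work caps bore at shift 4.
bore at shift 3 is achievable: polish=shift 1; cut=shift 2; bend=shift 3; weld=shift 4; bore=shift 3.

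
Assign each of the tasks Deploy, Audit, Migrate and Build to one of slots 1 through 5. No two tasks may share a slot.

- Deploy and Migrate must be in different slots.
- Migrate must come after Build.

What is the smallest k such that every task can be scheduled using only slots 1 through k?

4

The precedence chain requires at least 2 distinct slots.
With at most 1 per slot and 4 tasks, at least 4 slots are needed.
4 works (last occupied slot: 4): for example Deploy -> 3, Build -> 1, Migrate -> 2, Audit -> 4.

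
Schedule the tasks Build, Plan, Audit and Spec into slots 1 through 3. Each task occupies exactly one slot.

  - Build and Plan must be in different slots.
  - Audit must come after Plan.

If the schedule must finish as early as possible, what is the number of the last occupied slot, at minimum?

2

The precedence chain requires at least 2 distinct slots.
2 works (last occupied slot: 2): for example Audit in 2; Spec in 1; Plan in 1; Build in 2.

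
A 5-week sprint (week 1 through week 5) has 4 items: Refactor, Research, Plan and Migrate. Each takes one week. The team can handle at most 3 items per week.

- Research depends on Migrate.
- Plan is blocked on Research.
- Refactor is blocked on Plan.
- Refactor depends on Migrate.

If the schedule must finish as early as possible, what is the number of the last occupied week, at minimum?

4

The precedence chain requires at least 4 distinct weeks.
With at most 3 per week and 4 tasks, at least 2 weeks are needed.
4 works (last occupied week: week 4): for example Plan -> week 3; Migrate -> week 1; Research -> week 2; Refactor -> week 4.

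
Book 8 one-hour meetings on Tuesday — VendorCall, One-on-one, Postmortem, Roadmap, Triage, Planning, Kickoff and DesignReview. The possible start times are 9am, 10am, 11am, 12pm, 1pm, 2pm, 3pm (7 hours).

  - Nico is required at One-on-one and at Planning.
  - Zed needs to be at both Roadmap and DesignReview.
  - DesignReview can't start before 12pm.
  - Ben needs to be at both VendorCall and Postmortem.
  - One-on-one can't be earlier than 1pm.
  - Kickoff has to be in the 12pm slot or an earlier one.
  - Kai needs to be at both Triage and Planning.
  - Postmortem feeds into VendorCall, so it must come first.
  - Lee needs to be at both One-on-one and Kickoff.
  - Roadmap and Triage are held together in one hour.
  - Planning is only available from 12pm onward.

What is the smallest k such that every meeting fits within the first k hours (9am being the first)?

5

The precedence chain requires at least 2 distinct hours.
One-on-one can't be placed before 1pm — that is hour 5 counting from 9am — so the schedule must run through at least 5 hours.
5 works (last occupied hour: 1pm): for example One-on-one in 1pm; DesignReview in 12pm; Planning in 12pm; Roadmap in 9am; Triage in 9am; Kickoff in 9am; Postmortem in 9am; VendorCall in 10am.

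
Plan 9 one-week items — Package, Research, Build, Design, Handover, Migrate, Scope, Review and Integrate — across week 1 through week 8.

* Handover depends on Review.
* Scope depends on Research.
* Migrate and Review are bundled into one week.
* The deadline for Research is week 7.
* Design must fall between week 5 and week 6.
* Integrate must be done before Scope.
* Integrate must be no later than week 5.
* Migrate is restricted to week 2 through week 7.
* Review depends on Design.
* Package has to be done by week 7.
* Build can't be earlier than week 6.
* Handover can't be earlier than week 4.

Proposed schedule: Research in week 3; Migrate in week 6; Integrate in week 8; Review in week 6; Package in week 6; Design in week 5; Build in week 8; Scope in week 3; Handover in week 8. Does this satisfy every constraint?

Invalid. Integrate must be done before Scope.

Migrate and Review are bundled into one week — holds.
The deadline for Research is week 7 — holds.
Handover depends on Review — holds.
Build can't be earlier than week 6 — holds.
Design must fall between week 5 and week 6 — holds.
Package has to be done by week 7 — holds.
Integrate must be no later than week 5 — violated.
Scope depends on Research — violated.
Integrate must be done before Scope — violated.
Handover can't be earlier than week 4 — holds.
Review depends on Design — holds.
Migrate is restricted to week 2 through week 7 — holds.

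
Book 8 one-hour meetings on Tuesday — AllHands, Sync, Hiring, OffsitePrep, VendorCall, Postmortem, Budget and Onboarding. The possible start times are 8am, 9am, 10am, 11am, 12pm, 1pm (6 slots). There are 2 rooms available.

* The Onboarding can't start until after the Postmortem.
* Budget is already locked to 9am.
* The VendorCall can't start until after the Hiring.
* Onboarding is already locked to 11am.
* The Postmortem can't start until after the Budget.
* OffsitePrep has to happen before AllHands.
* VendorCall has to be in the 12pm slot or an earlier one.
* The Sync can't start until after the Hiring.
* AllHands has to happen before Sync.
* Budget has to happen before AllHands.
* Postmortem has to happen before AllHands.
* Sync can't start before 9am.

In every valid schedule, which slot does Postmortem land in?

10am

Budget is fixed at 9am and must come before Postmortem, so Postmortem is at least 10am.
Onboarding is fixed at 11am and must come after Postmortem, so Postmortem is at most 10am.
So Postmortem must be 10am.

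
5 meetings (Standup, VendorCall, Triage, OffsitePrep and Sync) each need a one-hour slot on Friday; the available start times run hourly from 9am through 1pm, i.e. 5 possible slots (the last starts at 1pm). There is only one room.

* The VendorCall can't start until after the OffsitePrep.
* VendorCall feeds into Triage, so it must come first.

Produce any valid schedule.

Standup -> 12pm; Sync -> 1pm; OffsitePrep -> 9am; Triage -> 11am; VendorCall -> 10am

Checking: VendorCall(10am) before Triage(11am); OffsitePrep(9am) before VendorCall(10am); max 1 per slot (cap 1).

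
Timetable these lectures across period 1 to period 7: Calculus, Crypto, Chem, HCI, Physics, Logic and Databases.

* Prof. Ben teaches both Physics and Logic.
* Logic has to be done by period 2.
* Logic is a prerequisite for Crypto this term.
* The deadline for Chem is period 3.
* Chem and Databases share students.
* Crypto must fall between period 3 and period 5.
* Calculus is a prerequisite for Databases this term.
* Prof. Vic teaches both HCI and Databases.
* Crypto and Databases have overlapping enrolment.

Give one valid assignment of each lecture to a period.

Calculus -> period 1; Databases -> period 2; HCI -> period 1; Crypto -> period 3; Logic -> period 1; Chem -> period 1; Physics -> period 2

Checking: Calculus(period 1) before Databases(period 2); Logic(period 1) before Crypto(period 3); Chem(period 1) != Databases(period 2); Crypto(period 3) != Databases(period 2); HCI(period 1) != Databases(period 2); Physics(period 2) != Logic(period 1); Chem=period 1 in [period 1,period 3]; Logic=period 1 in [period 1,period 2]; Crypto=period 3 in [period 3,period 5].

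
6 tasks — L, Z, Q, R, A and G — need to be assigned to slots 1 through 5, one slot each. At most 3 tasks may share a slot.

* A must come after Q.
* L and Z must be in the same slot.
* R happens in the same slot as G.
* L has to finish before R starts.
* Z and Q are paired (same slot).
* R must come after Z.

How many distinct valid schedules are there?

Splitting on L: it can be 1 (16), 2 (9), 3 (4), 4 (1). Listing each branch's schedules as (Z, Q, R, A, G):
L=1: (1,1,2,2,2) (1,1,2,3,2) (1,1,2,4,2) (1,1,2,5,2) (1,1,3,2,3) (1,1,3,3,3) (1,1,3,4,3) (1,1,3,5,3) (1,1,4,2,4) (1,1,4,3,4) (1,1,4,4,4) (1,1,4,5,4) (1,1,5,2,5) (1,1,5,3,5) (1,1,5,4,5) (1,1,5,5,5) — 16.
L=2: (2,2,3,3,3) (2,2,3,4,3) (2,2,3,5,3) (2,2,4,3,4) (2,2,4,4,4) (2,2,4,5,4) (2,2,5,3,5) (2,2,5,4,5) (2,2,5,5,5) — 9.
L=3: (3,3,4,4,4) (3,3,4,5,4) (3,3,5,4,5) (3,3,5,5,5) — 4.
L=4: (4,4,5,5,5) — 1.
Summing: 16 + 9 + 4 + 1 = 30.

30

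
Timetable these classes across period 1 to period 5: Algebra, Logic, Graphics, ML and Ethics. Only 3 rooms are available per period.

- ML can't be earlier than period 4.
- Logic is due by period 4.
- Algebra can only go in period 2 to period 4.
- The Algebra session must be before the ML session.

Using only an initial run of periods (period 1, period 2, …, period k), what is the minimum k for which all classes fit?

4

The precedence chain requires at least 2 distinct periods.
With at most 3 per period and 5 classes, at least 2 periods are needed.
ML can't be placed before period 4, so the schedule must run through at least period 4.
4 works (last occupied period: period 4): for example Graphics=period 1; Logic=period 1; Ethics=period 1; Algebra=period 2; ML=period 4.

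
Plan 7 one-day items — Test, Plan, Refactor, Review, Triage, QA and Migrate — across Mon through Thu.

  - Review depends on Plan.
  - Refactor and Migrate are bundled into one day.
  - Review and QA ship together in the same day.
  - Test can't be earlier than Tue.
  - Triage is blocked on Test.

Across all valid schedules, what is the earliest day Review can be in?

Tue

Precedence pushes Review to at least Tue.
Review at Tue is achievable: Triage in Wed; Migrate in Mon; Refactor in Mon; Review in Tue; Plan in Mon; QA in Tue; Test in Tue.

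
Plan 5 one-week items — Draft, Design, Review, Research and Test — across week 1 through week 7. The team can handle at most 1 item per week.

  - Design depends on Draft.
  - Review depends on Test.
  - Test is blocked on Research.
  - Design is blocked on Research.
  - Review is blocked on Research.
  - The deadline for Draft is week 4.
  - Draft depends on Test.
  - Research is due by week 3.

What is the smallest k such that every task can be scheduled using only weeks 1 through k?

The precedence chain requires at least 4 distinct weeks.
With at most 1 per week and 5 tasks, at least 5 weeks are needed.
5 works (last occupied week: week 5): for example Review -> week 5; Draft -> week 3; Test -> week 2; Design -> week 4; Research -> week 1.

5 weeks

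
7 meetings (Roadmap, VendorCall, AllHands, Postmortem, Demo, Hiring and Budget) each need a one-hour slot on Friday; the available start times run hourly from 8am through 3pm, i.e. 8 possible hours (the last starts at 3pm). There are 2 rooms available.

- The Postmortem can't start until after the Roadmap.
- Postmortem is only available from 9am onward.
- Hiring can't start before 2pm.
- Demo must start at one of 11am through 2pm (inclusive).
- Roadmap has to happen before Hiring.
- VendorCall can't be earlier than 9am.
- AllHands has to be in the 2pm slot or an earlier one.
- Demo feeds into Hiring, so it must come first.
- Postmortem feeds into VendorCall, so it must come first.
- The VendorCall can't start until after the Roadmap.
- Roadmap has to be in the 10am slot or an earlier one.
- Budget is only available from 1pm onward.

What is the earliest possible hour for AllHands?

AllHands's own window allows nothing later than 2pm.
AllHands at 8am is achievable: AllHands -> 8am, Demo -> 11am, Hiring -> 2pm, Roadmap -> 8am, Budget -> 1pm, VendorCall -> 10am, Postmortem -> 9am.

8am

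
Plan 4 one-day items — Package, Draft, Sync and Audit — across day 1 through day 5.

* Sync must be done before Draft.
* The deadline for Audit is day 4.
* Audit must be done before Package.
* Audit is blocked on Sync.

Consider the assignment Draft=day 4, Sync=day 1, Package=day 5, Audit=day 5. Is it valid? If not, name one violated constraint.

Audit must be done before Package — violated.
Sync must be done before Draft — holds.
The deadline for Audit is day 4 — violated.
Audit is blocked on Sync — holds.

No. The deadline for Audit is day 4 is not satisfied.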